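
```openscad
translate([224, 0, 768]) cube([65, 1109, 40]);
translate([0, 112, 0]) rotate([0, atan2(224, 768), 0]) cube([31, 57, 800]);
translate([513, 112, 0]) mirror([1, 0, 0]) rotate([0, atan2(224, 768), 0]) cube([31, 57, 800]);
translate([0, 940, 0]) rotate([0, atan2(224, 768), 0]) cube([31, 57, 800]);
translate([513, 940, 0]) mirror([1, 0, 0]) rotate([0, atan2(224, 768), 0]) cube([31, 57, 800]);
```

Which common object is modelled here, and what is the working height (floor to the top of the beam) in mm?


A sawhorse. The overall height is 808 mm.

A beam across two mirrored pairs of raked legs — a sawhorse. The beam's underside is at z = 768 (matching the legs' vertical rise in atan2(224, 768)) and the beam is 40 mm tall, so its top is at 768 + 40 = 808 mm. The raked legs top out at the beam's underside, so that is the highest point.


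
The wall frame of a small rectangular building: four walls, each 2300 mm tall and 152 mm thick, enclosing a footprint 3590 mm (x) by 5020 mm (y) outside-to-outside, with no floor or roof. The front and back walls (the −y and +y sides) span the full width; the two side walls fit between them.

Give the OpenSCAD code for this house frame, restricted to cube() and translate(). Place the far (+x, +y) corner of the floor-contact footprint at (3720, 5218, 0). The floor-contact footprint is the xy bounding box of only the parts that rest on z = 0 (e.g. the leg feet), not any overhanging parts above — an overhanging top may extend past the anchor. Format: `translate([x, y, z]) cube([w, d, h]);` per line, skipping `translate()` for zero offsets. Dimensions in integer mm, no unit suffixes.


translate([130, 198, 0]) cube([3590, 152, 2300]);
translate([130, 5066, 0]) cube([3590, 152, 2300]);
translate([130, 350, 0]) cube([152, 4716, 2300]);
translate([3568, 350, 0]) cube([152, 4716, 2300]);


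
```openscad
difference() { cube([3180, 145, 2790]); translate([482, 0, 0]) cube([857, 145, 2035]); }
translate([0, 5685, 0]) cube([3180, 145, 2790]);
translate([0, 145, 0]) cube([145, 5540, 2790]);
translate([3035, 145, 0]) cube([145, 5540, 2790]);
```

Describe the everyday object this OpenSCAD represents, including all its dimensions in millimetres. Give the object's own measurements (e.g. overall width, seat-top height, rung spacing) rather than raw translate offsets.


A single room: four walls, each 2790 mm tall and 145 mm thick, enclosing an outside footprint 3180×5830 mm (x × y), no floor or roof. The front and back walls (−y and +y sides) run the full x-width; the side walls fit between their inner faces. A door opening 857 mm wide and 2035 mm tall is cut through the front wall from the floor up, its −x edge 482 mm from the wall's −x end.


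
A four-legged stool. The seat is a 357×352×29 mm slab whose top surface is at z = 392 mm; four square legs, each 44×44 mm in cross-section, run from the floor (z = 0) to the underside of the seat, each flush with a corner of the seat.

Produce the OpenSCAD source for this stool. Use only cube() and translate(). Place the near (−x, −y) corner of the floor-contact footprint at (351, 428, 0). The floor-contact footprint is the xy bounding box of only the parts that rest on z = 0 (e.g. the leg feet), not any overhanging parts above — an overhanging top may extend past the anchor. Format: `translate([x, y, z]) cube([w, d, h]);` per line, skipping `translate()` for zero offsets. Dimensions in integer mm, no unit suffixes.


translate([351, 428, 363]) cube([357, 352, 29]);
translate([351, 428, 0]) cube([44, 44, 363]);
translate([664, 428, 0]) cube([44, 44, 363]);
translate([351, 736, 0]) cube([44, 44, 363]);
translate([664, 736, 0]) cube([44, 44, 363]);


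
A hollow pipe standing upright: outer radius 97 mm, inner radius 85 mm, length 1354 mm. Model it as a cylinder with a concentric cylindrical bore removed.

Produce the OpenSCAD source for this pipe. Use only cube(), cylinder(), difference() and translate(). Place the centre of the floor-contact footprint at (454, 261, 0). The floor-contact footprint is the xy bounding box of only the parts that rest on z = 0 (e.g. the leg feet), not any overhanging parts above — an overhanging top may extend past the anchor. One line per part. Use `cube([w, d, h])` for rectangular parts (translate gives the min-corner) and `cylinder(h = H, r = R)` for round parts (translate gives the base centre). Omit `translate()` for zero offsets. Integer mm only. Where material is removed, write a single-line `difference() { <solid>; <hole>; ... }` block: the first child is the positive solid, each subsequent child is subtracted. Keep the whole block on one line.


difference() { translate([454, 261, 0]) cylinder(h = 1354, r = 97); translate([454, 261, 0]) cylinder(h = 1354, r = 85); }


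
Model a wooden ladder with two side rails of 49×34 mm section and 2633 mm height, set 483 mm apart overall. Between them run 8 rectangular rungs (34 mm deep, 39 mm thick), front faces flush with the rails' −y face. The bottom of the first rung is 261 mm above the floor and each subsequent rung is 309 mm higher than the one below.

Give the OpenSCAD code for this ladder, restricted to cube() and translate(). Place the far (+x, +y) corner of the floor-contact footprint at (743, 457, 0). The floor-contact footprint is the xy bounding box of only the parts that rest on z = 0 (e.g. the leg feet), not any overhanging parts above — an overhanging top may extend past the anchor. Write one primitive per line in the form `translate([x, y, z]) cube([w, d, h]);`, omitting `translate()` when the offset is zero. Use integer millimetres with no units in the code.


translate([260, 423, 0]) cube([49, 34, 2633]);
translate([694, 423, 0]) cube([49, 34, 2633]);
translate([309, 423, 261]) cube([385, 34, 39]);
translate([309, 423, 570]) cube([385, 34, 39]);
translate([309, 423, 879]) cube([385, 34, 39]);
translate([309, 423, 1188]) cube([385, 34, 39]);
translate([309, 423, 1497]) cube([385, 34, 39]);
translate([309, 423, 1806]) cube([385, 34, 39]);
translate([309, 423, 2115]) cube([385, 34, 39]);
translate([309, 423, 2424]) cube([385, 34, 39]);


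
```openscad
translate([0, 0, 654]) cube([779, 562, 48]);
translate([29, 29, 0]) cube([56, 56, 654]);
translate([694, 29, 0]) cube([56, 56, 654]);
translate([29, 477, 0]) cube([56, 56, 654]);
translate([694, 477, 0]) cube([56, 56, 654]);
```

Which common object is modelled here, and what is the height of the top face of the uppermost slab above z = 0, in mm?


A table. The table height is 702 mm.

A 779×562×48 slab sits at z = 654 on four 56 mm square posts — a table. The top surface is at 654 + 48 = 702 mm.


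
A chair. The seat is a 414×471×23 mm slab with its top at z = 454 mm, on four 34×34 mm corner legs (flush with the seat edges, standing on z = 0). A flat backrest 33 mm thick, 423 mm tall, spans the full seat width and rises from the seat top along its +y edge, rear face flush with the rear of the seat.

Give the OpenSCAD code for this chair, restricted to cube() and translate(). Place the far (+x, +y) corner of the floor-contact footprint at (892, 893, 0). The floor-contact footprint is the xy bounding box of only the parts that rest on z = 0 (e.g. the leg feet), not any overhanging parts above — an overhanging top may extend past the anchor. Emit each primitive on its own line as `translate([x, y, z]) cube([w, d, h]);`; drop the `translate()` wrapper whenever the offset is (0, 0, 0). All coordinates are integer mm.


// leg_h = 454 - 23 = 431
translate([478, 422, 431]) cube([414, 471, 23]);
translate([478, 422, 0]) cube([34, 34, 431]);
translate([858, 422, 0]) cube([34, 34, 431]);
translate([478, 859, 0]) cube([34, 34, 431]);
translate([858, 859, 0]) cube([34, 34, 431]);
translate([478, 860, 454]) cube([414, 33, 423]);


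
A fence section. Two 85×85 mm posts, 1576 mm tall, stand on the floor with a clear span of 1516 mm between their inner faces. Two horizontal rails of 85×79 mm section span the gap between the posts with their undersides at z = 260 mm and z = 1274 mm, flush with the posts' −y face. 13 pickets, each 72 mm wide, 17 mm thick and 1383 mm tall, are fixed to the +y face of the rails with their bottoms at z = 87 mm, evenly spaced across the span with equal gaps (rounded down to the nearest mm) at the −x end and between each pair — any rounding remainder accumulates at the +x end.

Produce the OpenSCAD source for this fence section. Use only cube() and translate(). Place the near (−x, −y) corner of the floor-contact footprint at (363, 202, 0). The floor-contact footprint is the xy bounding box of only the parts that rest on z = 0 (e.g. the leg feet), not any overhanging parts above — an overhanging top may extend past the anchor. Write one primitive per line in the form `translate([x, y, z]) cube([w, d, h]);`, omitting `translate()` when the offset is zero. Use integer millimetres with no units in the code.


translate([363, 202, 0]) cube([85, 85, 1576]);
translate([1964, 202, 0]) cube([85, 85, 1576]);
translate([448, 202, 260]) cube([1516, 85, 79]);
translate([448, 202, 1274]) cube([1516, 85, 79]);
translate([489, 287, 87]) cube([72, 17, 1383]);
translate([602, 287, 87]) cube([72, 17, 1383]);
translate([715, 287, 87]) cube([72, 17, 1383]);
translate([828, 287, 87]) cube([72, 17, 1383]);
translate([941, 287, 87]) cube([72, 17, 1383]);
translate([1054, 287, 87]) cube([72, 17, 1383]);
translate([1167, 287, 87]) cube([72, 17, 1383]);
translate([1280, 287, 87]) cube([72, 17, 1383]);
translate([1393, 287, 87]) cube([72, 17, 1383]);
translate([1506, 287, 87]) cube([72, 17, 1383]);
translate([1619, 287, 87]) cube([72, 17, 1383]);
translate([1732, 287, 87]) cube([72, 17, 1383]);
translate([1845, 287, 87]) cube([72, 17, 1383]);


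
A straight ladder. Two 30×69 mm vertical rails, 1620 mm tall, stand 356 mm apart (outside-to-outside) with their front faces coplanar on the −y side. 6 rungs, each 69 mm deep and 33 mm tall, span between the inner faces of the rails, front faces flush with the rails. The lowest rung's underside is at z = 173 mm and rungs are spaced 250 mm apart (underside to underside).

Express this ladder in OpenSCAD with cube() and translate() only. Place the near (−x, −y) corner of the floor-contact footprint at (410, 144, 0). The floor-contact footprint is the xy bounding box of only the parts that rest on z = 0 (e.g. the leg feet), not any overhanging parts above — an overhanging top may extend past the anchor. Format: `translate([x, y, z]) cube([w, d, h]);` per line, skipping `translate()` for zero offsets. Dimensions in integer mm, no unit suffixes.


translate([410, 144, 0]) cube([30, 69, 1620]);
translate([736, 144, 0]) cube([30, 69, 1620]);
translate([440, 144, 173]) cube([296, 69, 33]);
translate([440, 144, 423]) cube([296, 69, 33]);
translate([440, 144, 673]) cube([296, 69, 33]);
translate([440, 144, 923]) cube([296, 69, 33]);
translate([440, 144, 1173]) cube([296, 69, 33]);
translate([440, 144, 1423]) cube([296, 69, 33]);


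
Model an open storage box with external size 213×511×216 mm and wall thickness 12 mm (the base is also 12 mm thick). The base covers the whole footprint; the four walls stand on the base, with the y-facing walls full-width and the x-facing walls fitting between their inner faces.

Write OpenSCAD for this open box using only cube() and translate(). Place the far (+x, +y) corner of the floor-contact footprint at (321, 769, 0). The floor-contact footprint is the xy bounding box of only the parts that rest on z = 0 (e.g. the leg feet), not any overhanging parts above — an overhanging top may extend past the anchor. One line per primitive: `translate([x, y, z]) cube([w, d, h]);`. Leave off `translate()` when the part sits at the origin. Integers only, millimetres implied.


translate([108, 258, 0]) cube([213, 511, 12]);
translate([108, 258, 12]) cube([213, 12, 204]);
translate([108, 757, 12]) cube([213, 12, 204]);
translate([108, 270, 12]) cube([12, 487, 204]);
translate([309, 270, 12]) cube([12, 487, 204]);


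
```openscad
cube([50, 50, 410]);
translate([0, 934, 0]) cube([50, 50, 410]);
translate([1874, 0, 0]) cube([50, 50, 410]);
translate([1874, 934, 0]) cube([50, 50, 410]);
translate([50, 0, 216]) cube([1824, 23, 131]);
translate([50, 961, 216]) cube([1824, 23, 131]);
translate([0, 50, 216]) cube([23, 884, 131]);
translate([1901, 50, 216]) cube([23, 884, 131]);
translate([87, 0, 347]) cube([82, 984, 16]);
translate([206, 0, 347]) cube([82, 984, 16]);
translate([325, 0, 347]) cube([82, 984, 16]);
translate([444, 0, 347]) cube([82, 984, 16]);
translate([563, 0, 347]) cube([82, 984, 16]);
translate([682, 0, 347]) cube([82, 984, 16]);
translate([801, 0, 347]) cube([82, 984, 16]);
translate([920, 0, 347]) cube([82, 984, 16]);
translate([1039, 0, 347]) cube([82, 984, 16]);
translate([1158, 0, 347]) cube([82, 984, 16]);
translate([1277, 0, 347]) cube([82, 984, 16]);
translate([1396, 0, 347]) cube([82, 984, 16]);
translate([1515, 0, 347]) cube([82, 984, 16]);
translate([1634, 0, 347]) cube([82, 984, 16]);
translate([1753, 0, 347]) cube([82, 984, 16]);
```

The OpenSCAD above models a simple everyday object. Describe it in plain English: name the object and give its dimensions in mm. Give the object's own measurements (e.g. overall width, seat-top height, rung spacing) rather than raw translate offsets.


A bed frame 1924 mm long (x) by 984 mm wide (y). Four 50×50 mm corner posts, 410 mm tall, at the corners of the footprint. Four rails of 23 mm thickness and 131 mm height run between adjacent posts with their undersides at z = 216 mm, their outer faces flush with the outside of the frame (the two x-running rails run between the posts' inner faces; the two y-running rails run between the posts' inner faces). 15 slats, each 82 mm wide (x) and 16 mm thick, lie across the top of the two x-running rails, running the full 984 mm width of the frame in y; along x they sit between the end posts with a 37 mm gap after the −x posts and between neighbouring slats, leaving 39 mm before the +x posts.


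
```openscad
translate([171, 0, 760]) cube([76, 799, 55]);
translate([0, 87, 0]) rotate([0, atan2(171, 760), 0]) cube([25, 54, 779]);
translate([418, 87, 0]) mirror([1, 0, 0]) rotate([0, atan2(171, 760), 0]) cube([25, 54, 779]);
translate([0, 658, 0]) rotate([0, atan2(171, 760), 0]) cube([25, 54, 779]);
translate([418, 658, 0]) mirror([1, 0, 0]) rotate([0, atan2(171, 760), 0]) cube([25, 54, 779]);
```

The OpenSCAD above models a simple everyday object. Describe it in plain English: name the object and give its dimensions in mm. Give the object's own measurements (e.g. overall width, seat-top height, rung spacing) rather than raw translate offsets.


A sawhorse. A 76×799×55 mm beam (x, y, z) sits on two A-frame leg pairs. Each pair is two raked legs of 25×54 mm section (54 mm along y) splaying symmetrically in x. Each leg rises 760 mm vertically over 171 mm of horizontal reach and is 779 mm long along its own axis. Every leg's outer bottom edge rests on the floor and its outer top edge meets a bottom edge of the beam — the left legs (tilting toward +x) meet the beam's −x bottom edge, the right legs (their mirror images, tilting toward −x) meet its +x bottom edge — so the leg tops tuck under the beam, the beam's underside is 760 mm above the floor, and the feet are 418 mm apart outside-to-outside with the beam centred between them. The two leg pairs are set in 87 mm from either end of the beam.


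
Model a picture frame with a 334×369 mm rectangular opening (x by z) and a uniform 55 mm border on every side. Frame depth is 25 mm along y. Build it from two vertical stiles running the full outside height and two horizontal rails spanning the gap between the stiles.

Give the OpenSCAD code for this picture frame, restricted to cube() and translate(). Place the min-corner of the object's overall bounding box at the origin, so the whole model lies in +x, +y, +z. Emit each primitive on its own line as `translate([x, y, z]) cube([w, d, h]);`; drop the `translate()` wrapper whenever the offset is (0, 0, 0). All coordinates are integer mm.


cube([55, 25, 479]);
translate([389, 0, 0]) cube([55, 25, 479]);
translate([55, 0, 0]) cube([334, 25, 55]);
translate([55, 0, 424]) cube([334, 25, 55]);


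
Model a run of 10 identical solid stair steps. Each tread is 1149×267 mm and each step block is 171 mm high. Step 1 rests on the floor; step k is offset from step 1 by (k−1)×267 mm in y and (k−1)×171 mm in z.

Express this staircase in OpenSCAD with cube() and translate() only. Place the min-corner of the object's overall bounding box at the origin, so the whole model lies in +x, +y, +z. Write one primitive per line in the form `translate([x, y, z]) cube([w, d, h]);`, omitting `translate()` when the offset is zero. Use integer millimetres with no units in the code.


cube([1149, 267, 171]);
translate([0, 267, 171]) cube([1149, 267, 171]);
translate([0, 534, 342]) cube([1149, 267, 171]);
translate([0, 801, 513]) cube([1149, 267, 171]);
translate([0, 1068, 684]) cube([1149, 267, 171]);
translate([0, 1335, 855]) cube([1149, 267, 171]);
translate([0, 1602, 1026]) cube([1149, 267, 171]);
translate([0, 1869, 1197]) cube([1149, 267, 171]);
translate([0, 2136, 1368]) cube([1149, 267, 171]);
translate([0, 2403, 1539]) cube([1149, 267, 171]);


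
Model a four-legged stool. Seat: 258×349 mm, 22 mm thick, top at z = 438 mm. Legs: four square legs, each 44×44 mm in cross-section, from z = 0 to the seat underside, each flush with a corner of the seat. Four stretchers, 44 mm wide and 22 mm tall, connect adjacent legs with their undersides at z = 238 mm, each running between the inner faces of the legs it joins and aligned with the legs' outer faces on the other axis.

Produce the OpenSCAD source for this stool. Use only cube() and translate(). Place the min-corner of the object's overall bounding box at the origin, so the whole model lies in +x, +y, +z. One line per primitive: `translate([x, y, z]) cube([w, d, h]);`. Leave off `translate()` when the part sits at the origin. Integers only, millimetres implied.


translate([0, 0, 416]) cube([258, 349, 22]);
cube([44, 44, 416]);
translate([214, 0, 0]) cube([44, 44, 416]);
translate([0, 305, 0]) cube([44, 44, 416]);
translate([214, 305, 0]) cube([44, 44, 416]);
translate([44, 0, 238]) cube([170, 44, 22]);
translate([44, 305, 238]) cube([170, 44, 22]);
translate([0, 44, 238]) cube([44, 261, 22]);
translate([214, 44, 238]) cube([44, 261, 22]);


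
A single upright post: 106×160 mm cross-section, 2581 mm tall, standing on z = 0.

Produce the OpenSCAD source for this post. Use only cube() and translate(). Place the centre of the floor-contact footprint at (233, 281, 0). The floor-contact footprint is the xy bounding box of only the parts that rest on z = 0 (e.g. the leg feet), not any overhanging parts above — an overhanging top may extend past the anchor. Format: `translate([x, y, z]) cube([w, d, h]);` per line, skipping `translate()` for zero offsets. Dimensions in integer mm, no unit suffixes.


translate([180, 201, 0]) cube([106, 160, 2581]);


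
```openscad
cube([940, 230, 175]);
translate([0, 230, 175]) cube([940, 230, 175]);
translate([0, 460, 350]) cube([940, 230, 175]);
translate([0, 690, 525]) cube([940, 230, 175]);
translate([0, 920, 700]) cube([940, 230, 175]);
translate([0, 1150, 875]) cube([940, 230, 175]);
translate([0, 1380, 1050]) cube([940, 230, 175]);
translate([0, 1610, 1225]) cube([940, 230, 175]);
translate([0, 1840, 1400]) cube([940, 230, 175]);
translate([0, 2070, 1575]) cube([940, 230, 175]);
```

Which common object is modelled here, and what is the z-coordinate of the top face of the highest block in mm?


A staircase. The total rise is 1750 mm.

10 identical blocks, each offset up and back from the previous — a staircase. Each step is 175 mm tall and there are 10 of them, so the total rise is 10 × 175 = 1750 mm.


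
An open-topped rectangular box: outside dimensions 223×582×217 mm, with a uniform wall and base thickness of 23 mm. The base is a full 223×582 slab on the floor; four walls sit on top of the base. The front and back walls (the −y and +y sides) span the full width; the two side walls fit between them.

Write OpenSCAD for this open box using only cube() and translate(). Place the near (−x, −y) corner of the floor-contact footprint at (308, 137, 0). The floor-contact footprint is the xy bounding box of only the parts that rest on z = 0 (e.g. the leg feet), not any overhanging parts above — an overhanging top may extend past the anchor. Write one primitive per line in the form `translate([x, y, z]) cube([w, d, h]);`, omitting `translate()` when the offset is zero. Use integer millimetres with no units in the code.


translate([308, 137, 0]) cube([223, 582, 23]);
translate([308, 137, 23]) cube([223, 23, 194]);
translate([308, 696, 23]) cube([223, 23, 194]);
translate([308, 160, 23]) cube([23, 536, 194]);
translate([508, 160, 23]) cube([23, 536, 194]);


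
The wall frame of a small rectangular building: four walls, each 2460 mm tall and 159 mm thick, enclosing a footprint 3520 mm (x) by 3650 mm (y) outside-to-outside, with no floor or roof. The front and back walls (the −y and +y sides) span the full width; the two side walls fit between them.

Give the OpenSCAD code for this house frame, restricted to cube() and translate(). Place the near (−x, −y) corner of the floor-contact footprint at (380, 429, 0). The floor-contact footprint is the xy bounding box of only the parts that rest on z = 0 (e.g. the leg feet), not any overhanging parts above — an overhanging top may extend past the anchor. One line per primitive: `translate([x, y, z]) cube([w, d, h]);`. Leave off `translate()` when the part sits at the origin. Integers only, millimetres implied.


translate([380, 429, 0]) cube([3520, 159, 2460]);
translate([380, 3920, 0]) cube([3520, 159, 2460]);
translate([380, 588, 0]) cube([159, 3332, 2460]);
translate([3741, 588, 0]) cube([159, 3332, 2460]);


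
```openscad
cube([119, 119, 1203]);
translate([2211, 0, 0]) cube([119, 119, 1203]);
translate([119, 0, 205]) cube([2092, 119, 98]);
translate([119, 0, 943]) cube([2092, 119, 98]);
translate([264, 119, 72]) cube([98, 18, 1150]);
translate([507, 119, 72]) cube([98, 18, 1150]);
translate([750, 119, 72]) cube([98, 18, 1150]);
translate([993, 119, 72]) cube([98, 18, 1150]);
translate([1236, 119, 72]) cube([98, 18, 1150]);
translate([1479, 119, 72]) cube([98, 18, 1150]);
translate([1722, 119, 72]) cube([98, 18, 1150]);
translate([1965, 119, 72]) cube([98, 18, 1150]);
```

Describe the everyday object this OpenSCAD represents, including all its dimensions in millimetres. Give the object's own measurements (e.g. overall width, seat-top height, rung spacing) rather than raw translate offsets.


A fence section. Two 119×119 mm posts, 1203 mm tall, stand on the floor with a clear span of 2092 mm between their inner faces. Two horizontal rails of 119×98 mm section span the gap between the posts with their undersides at z = 205 mm and z = 943 mm, flush with the posts' −y face. 8 pickets, each 98 mm wide, 18 mm thick and 1150 mm tall, are fixed to the +y face of the rails with their bottoms at z = 72 mm, spaced across the span with a 145 mm gap after the −x post and between neighbouring pickets, with 148 mm left before the +x post.


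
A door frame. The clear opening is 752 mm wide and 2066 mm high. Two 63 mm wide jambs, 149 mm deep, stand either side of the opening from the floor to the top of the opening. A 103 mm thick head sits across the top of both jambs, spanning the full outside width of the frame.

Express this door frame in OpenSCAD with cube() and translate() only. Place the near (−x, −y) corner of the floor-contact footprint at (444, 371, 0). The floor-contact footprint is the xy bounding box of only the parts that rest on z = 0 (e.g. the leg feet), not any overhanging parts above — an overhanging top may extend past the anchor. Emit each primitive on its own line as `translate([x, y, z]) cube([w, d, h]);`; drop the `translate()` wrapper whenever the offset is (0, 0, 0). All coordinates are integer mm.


translate([444, 371, 0]) cube([63, 149, 2066]);
translate([1259, 371, 0]) cube([63, 149, 2066]);
translate([444, 371, 2066]) cube([878, 149, 103]);


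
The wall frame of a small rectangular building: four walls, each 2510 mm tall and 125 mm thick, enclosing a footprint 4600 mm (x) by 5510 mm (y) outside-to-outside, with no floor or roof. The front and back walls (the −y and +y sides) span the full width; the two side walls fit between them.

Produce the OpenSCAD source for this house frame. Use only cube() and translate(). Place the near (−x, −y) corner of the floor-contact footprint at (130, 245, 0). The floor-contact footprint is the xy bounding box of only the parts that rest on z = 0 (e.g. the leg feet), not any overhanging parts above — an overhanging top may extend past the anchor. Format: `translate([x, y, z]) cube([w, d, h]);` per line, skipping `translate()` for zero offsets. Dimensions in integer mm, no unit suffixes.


translate([130, 245, 0]) cube([4600, 125, 2510]);
translate([130, 5630, 0]) cube([4600, 125, 2510]);
translate([130, 370, 0]) cube([125, 5260, 2510]);
translate([4605, 370, 0]) cube([125, 5260, 2510]);


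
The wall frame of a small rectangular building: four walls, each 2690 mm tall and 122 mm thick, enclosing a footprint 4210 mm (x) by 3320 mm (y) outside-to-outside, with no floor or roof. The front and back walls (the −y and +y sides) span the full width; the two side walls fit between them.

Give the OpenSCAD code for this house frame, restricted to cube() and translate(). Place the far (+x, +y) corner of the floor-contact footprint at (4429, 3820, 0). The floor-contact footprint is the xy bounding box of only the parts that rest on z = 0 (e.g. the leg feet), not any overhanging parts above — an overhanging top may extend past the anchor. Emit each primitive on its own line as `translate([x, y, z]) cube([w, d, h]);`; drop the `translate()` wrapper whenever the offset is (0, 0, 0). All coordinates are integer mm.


translate([219, 500, 0]) cube([4210, 122, 2690]);
translate([219, 3698, 0]) cube([4210, 122, 2690]);
translate([219, 622, 0]) cube([122, 3076, 2690]);
translate([4307, 622, 0]) cube([122, 3076, 2690]);


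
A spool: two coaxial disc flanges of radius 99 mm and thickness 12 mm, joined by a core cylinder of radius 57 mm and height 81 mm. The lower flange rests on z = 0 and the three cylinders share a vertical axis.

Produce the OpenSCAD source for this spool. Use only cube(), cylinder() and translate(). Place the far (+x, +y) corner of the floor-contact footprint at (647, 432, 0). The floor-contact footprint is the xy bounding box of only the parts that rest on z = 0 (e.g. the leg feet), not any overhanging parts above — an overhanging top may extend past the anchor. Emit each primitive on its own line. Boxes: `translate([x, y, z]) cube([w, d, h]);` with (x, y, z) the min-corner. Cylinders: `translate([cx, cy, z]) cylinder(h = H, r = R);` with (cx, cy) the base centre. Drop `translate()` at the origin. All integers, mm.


translate([548, 333, 0]) cylinder(h = 12, r = 99);
translate([548, 333, 12]) cylinder(h = 81, r = 57);
translate([548, 333, 93]) cylinder(h = 12, r = 99);


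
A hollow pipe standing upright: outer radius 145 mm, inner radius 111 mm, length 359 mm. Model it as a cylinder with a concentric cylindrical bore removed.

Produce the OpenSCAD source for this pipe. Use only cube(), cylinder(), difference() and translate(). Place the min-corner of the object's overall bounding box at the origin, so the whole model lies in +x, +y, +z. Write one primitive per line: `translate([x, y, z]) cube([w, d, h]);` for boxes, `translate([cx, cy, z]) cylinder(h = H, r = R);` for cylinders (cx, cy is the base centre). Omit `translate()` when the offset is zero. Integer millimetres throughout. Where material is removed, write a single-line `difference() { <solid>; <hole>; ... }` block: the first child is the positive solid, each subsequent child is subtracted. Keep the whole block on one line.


difference() { translate([145, 145, 0]) cylinder(h = 359, r = 145); translate([145, 145, 0]) cylinder(h = 359, r = 111); }


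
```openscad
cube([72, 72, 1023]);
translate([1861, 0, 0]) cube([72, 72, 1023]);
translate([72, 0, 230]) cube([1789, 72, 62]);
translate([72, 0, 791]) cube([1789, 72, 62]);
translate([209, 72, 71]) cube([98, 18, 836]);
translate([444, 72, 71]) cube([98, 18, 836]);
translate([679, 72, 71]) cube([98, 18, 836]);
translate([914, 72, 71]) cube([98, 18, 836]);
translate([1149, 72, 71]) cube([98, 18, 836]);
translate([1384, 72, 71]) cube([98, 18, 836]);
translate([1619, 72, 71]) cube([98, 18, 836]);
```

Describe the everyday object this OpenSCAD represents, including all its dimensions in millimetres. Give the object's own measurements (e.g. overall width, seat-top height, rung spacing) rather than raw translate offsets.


A fence section. Two 72×72 mm posts, 1023 mm tall, stand on the floor with a clear span of 1789 mm between their inner faces. Two horizontal rails of 72×62 mm section span the gap between the posts with their undersides at z = 230 mm and z = 791 mm, flush with the posts' −y face. 7 pickets, each 98 mm wide, 18 mm thick and 836 mm tall, are fixed to the +y face of the rails with their bottoms at z = 71 mm, spaced across the span with a 137 mm gap after the −x post and between neighbouring pickets, with 144 mm left before the +x post.


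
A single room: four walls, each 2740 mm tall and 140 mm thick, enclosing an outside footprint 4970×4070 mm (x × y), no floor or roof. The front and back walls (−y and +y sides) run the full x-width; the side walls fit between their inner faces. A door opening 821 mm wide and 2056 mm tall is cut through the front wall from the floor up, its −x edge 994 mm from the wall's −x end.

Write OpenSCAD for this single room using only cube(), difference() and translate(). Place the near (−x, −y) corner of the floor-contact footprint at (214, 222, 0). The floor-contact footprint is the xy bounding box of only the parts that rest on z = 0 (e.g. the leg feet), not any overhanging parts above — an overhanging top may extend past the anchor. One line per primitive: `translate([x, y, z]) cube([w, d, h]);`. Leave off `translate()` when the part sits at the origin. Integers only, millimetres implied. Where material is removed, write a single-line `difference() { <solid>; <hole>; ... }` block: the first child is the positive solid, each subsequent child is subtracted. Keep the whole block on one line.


difference() { translate([214, 222, 0]) cube([4970, 140, 2740]); translate([1208, 222, 0]) cube([821, 140, 2056]); }
translate([214, 4152, 0]) cube([4970, 140, 2740]);
translate([214, 362, 0]) cube([140, 3790, 2740]);
translate([5044, 362, 0]) cube([140, 3790, 2740]);


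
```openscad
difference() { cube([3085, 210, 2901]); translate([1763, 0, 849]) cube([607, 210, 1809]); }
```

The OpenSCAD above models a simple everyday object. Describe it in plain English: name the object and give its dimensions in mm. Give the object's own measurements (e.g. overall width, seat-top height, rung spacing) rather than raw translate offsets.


A wall 3085 mm long (x), 210 mm thick (y), 2901 mm tall, with a rectangular window opening cut through it. The opening is 607 mm wide and 1809 mm tall; its sill is at z = 849 mm and its near (−x) edge is 1763 mm from the wall's −x end. The opening passes through the full wall thickness.


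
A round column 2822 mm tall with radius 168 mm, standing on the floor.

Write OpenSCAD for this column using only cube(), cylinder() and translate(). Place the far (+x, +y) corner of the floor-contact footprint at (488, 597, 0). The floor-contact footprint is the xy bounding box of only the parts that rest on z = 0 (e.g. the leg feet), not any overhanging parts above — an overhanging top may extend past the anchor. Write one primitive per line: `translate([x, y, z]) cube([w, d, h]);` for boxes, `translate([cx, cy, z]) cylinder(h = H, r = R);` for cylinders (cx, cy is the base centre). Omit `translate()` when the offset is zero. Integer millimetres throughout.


translate([320, 429, 0]) cylinder(h = 2822, r = 168);


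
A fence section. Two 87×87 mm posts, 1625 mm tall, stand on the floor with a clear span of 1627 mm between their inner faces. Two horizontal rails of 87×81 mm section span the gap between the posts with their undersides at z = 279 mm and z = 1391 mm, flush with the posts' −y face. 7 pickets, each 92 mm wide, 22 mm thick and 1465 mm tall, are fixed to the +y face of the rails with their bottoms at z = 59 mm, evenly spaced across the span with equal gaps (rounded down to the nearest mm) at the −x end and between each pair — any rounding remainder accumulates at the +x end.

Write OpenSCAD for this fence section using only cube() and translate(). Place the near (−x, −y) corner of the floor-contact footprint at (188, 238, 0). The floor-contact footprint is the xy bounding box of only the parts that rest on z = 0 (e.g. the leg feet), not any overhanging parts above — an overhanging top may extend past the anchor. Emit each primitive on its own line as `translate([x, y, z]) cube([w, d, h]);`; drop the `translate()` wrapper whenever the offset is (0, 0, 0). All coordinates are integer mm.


translate([188, 238, 0]) cube([87, 87, 1625]);
translate([1902, 238, 0]) cube([87, 87, 1625]);
translate([275, 238, 279]) cube([1627, 87, 81]);
translate([275, 238, 1391]) cube([1627, 87, 81]);
translate([397, 325, 59]) cube([92, 22, 1465]);
translate([611, 325, 59]) cube([92, 22, 1465]);
translate([825, 325, 59]) cube([92, 22, 1465]);
translate([1039, 325, 59]) cube([92, 22, 1465]);
translate([1253, 325, 59]) cube([92, 22, 1465]);
translate([1467, 325, 59]) cube([92, 22, 1465]);
translate([1681, 325, 59]) cube([92, 22, 1465]);


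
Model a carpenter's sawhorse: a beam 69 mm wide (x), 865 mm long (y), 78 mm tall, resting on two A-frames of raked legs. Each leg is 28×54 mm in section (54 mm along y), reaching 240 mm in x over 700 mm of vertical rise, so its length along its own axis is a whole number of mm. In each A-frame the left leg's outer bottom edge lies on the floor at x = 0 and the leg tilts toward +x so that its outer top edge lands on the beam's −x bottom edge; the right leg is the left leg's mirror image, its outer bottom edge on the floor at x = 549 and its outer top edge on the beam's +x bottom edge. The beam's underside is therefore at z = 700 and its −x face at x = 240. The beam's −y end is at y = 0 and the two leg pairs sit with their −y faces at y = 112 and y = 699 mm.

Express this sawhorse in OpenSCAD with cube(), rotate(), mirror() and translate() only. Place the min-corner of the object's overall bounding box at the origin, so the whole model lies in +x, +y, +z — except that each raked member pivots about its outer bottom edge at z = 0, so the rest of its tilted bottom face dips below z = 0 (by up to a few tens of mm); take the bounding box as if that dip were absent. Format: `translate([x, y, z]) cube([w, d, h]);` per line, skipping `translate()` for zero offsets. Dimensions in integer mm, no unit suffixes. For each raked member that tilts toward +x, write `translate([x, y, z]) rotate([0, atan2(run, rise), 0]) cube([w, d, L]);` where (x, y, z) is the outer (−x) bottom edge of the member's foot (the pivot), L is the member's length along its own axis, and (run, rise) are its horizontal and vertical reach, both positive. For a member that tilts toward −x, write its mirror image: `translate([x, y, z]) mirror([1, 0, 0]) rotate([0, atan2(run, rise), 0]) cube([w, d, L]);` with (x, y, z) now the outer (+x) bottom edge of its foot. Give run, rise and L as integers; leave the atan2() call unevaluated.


translate([240, 0, 700]) cube([69, 865, 78]);
translate([0, 112, 0]) rotate([0, atan2(240, 700), 0]) cube([28, 54, 740]);
translate([549, 112, 0]) mirror([1, 0, 0]) rotate([0, atan2(240, 700), 0]) cube([28, 54, 740]);
translate([0, 699, 0]) rotate([0, atan2(240, 700), 0]) cube([28, 54, 740]);
translate([549, 699, 0]) mirror([1, 0, 0]) rotate([0, atan2(240, 700), 0]) cube([28, 54, 740]);


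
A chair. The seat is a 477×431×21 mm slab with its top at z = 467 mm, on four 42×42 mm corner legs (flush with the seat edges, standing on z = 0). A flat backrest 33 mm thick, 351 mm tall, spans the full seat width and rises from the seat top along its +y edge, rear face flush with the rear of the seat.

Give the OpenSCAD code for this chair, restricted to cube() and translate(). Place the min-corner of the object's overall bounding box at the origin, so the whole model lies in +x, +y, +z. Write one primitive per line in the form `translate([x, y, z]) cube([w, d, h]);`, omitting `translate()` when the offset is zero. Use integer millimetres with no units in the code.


translate([0, 0, 446]) cube([477, 431, 21]);
cube([42, 42, 446]);
translate([435, 0, 0]) cube([42, 42, 446]);
translate([0, 389, 0]) cube([42, 42, 446]);
translate([435, 389, 0]) cube([42, 42, 446]);
translate([0, 398, 467]) cube([477, 33, 351]);


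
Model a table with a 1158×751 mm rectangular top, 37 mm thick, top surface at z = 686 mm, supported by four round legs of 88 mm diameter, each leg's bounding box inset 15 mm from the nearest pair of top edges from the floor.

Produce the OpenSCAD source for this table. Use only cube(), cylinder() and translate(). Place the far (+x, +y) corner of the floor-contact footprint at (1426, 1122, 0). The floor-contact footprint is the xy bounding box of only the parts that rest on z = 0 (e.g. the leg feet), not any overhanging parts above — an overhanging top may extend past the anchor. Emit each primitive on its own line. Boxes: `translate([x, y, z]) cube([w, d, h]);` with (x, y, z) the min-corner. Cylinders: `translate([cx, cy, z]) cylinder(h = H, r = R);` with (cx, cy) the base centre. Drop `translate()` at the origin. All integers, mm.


translate([283, 386, 649]) cube([1158, 751, 37]);
translate([342, 445, 0]) cylinder(h = 649, r = 44);
translate([1382, 445, 0]) cylinder(h = 649, r = 44);
translate([342, 1078, 0]) cylinder(h = 649, r = 44);
translate([1382, 1078, 0]) cylinder(h = 649, r = 44);


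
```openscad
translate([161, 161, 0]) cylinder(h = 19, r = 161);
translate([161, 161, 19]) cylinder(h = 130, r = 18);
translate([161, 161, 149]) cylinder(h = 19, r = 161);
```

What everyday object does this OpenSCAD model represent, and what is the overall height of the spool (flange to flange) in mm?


A spool. The overall height is 168 mm.

Three coaxial cylinders, large–small–large — a spool. Two 19 mm flanges and a 130 mm core give 19 + 130 + 19 = 168 mm.


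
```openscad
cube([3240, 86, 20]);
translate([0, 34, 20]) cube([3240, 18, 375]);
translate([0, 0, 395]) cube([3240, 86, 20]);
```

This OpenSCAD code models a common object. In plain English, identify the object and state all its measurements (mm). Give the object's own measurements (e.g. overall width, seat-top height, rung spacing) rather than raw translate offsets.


An I-beam lying along x, 3240 mm long. Overall section height 415 mm. Two flanges 86 mm wide (y) and 20 mm thick, one on the floor and one at the top; a web 18 mm thick runs between them, centred on the flange width.


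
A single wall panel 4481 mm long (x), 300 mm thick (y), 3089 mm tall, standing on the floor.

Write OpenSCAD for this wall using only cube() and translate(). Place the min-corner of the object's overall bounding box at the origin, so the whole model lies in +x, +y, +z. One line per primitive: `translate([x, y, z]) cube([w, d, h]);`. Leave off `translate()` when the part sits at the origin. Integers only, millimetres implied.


cube([4481, 300, 3089]);


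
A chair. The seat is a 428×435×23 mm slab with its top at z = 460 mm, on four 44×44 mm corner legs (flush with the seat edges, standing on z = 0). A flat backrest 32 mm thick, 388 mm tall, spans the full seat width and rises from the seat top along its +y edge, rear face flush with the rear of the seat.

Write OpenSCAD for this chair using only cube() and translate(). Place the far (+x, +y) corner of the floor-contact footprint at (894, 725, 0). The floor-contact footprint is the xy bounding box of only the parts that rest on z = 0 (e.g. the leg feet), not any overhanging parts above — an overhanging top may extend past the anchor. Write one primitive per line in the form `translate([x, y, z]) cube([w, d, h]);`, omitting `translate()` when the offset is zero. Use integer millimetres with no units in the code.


translate([466, 290, 437]) cube([428, 435, 23]);
translate([466, 290, 0]) cube([44, 44, 437]);
translate([850, 290, 0]) cube([44, 44, 437]);
translate([466, 681, 0]) cube([44, 44, 437]);
translate([850, 681, 0]) cube([44, 44, 437]);
translate([466, 693, 460]) cube([428, 32, 388]);
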